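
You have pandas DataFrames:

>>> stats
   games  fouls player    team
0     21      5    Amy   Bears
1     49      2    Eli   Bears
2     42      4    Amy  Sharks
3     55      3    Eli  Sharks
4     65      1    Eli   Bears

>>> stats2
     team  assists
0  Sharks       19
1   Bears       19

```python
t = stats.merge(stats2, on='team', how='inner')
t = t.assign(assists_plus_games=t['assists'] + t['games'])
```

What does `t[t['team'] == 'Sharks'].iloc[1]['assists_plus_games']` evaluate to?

74

merge on 'team' (how='inner') → 5 rows:
   games  fouls player    team  assists
0     21      5    Amy   Bears       19
1     49      2    Eli   Bears       19
2     42      4    Amy  Sharks       19
3     55      3    Eli  Sharks       19
4     65      1    Eli   Bears       19
add column assists_plus_games = t['assists'] + t['games']:
   games  fouls player    team  assists  assists_plus_games
0     21      5    Amy   Bears       19                  40
1     49      2    Eli   Bears       19                  68
2     42      4    Amy  Sharks       19                  61
3     55      3    Eli  Sharks       19                  74
4     65      1    Eli   Bears       19                  84
filter rows where team == 'Sharks':
   games  fouls player    team  assists  assists_plus_games
2     42      4    Amy  Sharks       19                  61
3     55      3    Eli  Sharks       19                  74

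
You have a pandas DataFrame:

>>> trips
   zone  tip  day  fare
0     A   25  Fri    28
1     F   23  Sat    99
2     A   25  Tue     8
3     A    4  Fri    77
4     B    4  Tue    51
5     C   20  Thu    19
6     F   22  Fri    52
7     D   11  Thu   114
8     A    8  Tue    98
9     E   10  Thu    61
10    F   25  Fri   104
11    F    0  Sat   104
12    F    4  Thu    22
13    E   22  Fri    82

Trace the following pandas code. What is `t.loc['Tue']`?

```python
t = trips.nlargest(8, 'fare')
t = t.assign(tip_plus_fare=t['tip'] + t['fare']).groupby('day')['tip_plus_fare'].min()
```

take 8 rows with largest fare:
   zone  tip  day  fare
7     D   11  Thu   114
10    F   25  Fri   104
11    F    0  Sat   104
1     F   23  Sat    99
8     A    8  Tue    98
13    E   22  Fri    82
3     A    4  Fri    77
9     E   10  Thu    61
add column tip_plus_fare = t['tip'] + t['fare']:
   zone  tip  day  fare  tip_plus_fare
7     D   11  Thu   114            125
10    F   25  Fri   104            129
11    F    0  Sat   104            104
1     F   23  Sat    99            122
8     A    8  Tue    98            106
13    E   22  Fri    82            104
3     A    4  Fri    77             81
9     E   10  Thu    61             71
group by day, min of tip_plus_fare:
day
Fri     81
Sat    104
Thu     71
Tue    106
Name: tip_plus_fare, dtype: int64

106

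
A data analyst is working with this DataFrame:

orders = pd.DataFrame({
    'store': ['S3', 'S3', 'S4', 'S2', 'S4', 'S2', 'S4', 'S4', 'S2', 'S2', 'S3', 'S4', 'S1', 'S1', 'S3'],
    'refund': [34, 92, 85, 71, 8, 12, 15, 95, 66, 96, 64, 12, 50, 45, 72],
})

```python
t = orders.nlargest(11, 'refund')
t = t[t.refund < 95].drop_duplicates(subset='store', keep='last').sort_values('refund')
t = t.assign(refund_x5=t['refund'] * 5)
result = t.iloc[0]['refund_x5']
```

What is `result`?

170

take 11 rows with largest refund:
   store  refund
9     S2      96
7     S4      95
1     S3      92
2     S4      85
14    S3      72
3     S2      71
8     S2      66
10    S3      64
12    S1      50
13    S1      45
0     S3      34
filter rows where refund < 95:
   store  refund
1     S3      92
2     S4      85
14    S3      72
3     S2      71
8     S2      66
10    S3      64
12    S1      50
13    S1      45
0     S3      34
drop duplicate store (keep=last):
   store  refund
2     S4      85
8     S2      66
13    S1      45
0     S3      34
sort by refund:
   store  refund
0     S3      34
13    S1      45
8     S2      66
2     S4      85
add column refund_x5 = t['refund'] * 5:
   store  refund  refund_x5
0     S3      34        170
13    S1      45        225
8     S2      66        330
2     S4      85        425
Taking the value at position 0, column 'refund_x5' gives 170.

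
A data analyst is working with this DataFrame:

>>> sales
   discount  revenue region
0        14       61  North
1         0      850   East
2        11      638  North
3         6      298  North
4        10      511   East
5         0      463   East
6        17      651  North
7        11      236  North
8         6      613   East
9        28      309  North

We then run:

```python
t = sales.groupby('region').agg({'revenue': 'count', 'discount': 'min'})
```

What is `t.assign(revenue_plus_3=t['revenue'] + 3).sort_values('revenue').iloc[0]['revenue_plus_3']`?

7

group by region: count(revenue), min(discount):
        revenue  discount
region                   
East          4         0
North         6         6
add column revenue_plus_3 = t['revenue'] + 3:
        revenue  discount  revenue_plus_3
region                                   
East          4         0               7
North         6         6               9
sort by revenue:
        revenue  discount  revenue_plus_3
region                                   
East          4         0               7
North         6         6               9
Finally, value at position 0, column 'revenue_plus_3' = 7.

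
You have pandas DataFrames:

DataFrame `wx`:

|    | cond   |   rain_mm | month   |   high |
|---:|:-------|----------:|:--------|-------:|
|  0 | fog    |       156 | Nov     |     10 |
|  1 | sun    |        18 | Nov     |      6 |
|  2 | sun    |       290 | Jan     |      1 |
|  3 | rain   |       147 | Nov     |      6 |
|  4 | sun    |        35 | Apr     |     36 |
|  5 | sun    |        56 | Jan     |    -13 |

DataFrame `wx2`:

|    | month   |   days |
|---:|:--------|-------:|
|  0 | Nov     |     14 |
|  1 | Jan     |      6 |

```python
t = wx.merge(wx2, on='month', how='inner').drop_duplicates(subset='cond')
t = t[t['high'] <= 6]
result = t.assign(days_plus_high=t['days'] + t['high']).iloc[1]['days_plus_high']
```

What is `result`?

merge on 'month' (how='inner') → 5 rows:
   cond  rain_mm month  high  days
0   fog      156   Nov    10    14
1   sun       18   Nov     6    14
2   sun      290   Jan     1     6
3  rain      147   Nov     6    14
4   sun       56   Jan   -13     6
drop duplicate cond (keep=first):
   cond  rain_mm month  high  days
0   fog      156   Nov    10    14
1   sun       18   Nov     6    14
3  rain      147   Nov     6    14
filter rows where high <= 6:
   cond  rain_mm month  high  days
1   sun       18   Nov     6    14
3  rain      147   Nov     6    14
add column days_plus_high = t['days'] + t['high']:
   cond  rain_mm month  high  days  days_plus_high
1   sun       18   Nov     6    14              20
3  rain      147   Nov     6    14              20

20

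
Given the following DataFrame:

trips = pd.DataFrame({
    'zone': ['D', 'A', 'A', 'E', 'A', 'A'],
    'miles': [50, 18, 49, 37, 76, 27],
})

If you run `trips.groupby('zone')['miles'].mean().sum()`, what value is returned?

129.5

group by zone, mean of miles:
zone
A    42.5
D    50.0
E    37.0
Name: miles, dtype: float64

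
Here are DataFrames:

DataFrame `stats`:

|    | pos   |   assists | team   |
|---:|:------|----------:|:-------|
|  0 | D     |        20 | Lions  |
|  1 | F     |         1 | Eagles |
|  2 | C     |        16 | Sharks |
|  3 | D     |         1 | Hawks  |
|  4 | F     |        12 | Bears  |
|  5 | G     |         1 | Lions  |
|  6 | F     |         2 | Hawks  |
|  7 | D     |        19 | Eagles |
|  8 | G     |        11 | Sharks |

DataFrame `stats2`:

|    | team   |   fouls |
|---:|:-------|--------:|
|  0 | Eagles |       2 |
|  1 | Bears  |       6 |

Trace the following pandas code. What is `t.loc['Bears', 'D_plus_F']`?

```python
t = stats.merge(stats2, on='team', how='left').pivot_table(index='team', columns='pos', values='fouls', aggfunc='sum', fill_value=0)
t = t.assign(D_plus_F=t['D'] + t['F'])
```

merge on 'team' (how='left') → 9 rows:
  pos  assists    team  fouls
0   D       20   Lions    NaN
1   F        1  Eagles    2.0
2   C       16  Sharks    NaN
3   D        1   Hawks    NaN
4   F       12   Bears    6.0
5   G        1   Lions    NaN
6   F        2   Hawks    NaN
7   D       19  Eagles    2.0
8   G       11  Sharks    NaN
pivot: rows=team, cols=pos, sum(fouls):
pos       C    D    F    G
team                      
Bears   0.0  0.0  6.0  0.0
Eagles  0.0  2.0  2.0  0.0
Hawks   0.0  0.0  0.0  0.0
Lions   0.0  0.0  0.0  0.0
Sharks  0.0  0.0  0.0  0.0
add column D_plus_F = t['D'] + t['F']:
pos       C    D    F    G  D_plus_F
team                                
Bears   0.0  0.0  6.0  0.0       6.0
Eagles  0.0  2.0  2.0  0.0       4.0
Hawks   0.0  0.0  0.0  0.0       0.0
Lions   0.0  0.0  0.0  0.0       0.0
Sharks  0.0  0.0  0.0  0.0       0.0
Finally, value at row 'Bears', column 'D_plus_F' = 6.0.

6.0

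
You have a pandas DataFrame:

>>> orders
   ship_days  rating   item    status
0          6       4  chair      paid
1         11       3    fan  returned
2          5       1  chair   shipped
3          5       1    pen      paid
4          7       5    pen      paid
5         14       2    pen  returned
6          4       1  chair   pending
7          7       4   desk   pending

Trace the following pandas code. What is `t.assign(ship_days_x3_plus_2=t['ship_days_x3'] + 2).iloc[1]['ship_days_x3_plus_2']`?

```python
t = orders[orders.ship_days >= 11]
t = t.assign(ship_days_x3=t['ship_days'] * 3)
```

filter rows where ship_days >= 11:
   ship_days  rating item    status
1         11       3  fan  returned
5         14       2  pen  returned
add column ship_days_x3 = t['ship_days'] * 3:
   ship_days  rating item    status  ship_days_x3
1         11       3  fan  returned            33
5         14       2  pen  returned            42
add column ship_days_x3_plus_2 = t['ship_days_x3'] + 2:
   ship_days  rating item    status  ship_days_x3  ship_days_x3_plus_2
1         11       3  fan  returned            33                   35
5         14       2  pen  returned            42                   44
value at position 1, column 'ship_days_x3_plus_2' → 44

44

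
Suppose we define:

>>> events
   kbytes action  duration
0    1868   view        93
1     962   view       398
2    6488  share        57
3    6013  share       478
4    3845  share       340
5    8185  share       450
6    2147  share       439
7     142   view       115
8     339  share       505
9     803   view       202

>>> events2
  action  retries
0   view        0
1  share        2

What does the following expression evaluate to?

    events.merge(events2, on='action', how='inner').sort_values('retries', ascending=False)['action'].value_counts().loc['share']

merge on 'action' (how='inner') → 10 rows:
   kbytes action  duration  retries
0    1868   view        93        0
1     962   view       398        0
2    6488  share        57        2
3    6013  share       478        2
4    3845  share       340        2
5    8185  share       450        2
6    2147  share       439        2
7     142   view       115        0
8     339  share       505        2
9     803   view       202        0
sort by retries descending:
   kbytes action  duration  retries
2    6488  share        57        2
3    6013  share       478        2
4    3845  share       340        2
5    8185  share       450        2
6    2147  share       439        2
8     339  share       505        2
0    1868   view        93        0
1     962   view       398        0
7     142   view       115        0
9     803   view       202        0
value_counts of action:
action
share    6
view     4
Name: count, dtype: int64
value at index 'share' → 6

6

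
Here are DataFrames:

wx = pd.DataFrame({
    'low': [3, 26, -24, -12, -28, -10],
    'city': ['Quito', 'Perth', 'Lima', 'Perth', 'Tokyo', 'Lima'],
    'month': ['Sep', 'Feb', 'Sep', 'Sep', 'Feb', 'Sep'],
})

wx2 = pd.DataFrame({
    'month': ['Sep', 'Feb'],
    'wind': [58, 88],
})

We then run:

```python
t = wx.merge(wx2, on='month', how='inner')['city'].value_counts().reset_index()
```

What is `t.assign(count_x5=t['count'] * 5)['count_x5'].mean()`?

merge on 'month' (how='inner') → 6 rows:
   low   city month  wind
0    3  Quito   Sep    58
1   26  Perth   Feb    88
2  -24   Lima   Sep    58
3  -12  Perth   Sep    58
4  -28  Tokyo   Feb    88
5  -10   Lima   Sep    58
value_counts of city:
city
Perth    2
Lima     2
Quito    1
Tokyo    1
Name: count, dtype: int64
reset_index():
    city  count
0  Perth      2
1   Lima      2
2  Quito      1
3  Tokyo      1
add column count_x5 = t['count'] * 5:
    city  count  count_x5
0  Perth      2        10
1   Lima      2        10
2  Quito      1         5
3  Tokyo      1         5
mean of column 'count_x5' → 7.5

7.5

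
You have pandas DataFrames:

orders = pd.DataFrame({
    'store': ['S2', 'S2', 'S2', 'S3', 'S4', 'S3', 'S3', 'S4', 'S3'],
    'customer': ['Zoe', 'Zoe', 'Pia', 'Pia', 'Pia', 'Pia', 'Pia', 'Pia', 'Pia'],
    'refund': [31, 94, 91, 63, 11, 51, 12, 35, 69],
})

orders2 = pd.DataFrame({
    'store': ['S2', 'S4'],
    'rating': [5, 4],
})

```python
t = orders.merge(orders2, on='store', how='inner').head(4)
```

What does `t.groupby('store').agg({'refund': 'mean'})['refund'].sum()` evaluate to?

merge on 'store' (how='inner') → 5 rows:
  store customer  refund  rating
0    S2      Zoe      31       5
1    S2      Zoe      94       5
2    S2      Pia      91       5
3    S4      Pia      11       4
4    S4      Pia      35       4
take first 4 rows:
  store customer  refund  rating
0    S2      Zoe      31       5
1    S2      Zoe      94       5
2    S2      Pia      91       5
3    S4      Pia      11       4
group by store, mean of refund:
       refund
store        
S2       72.0
S4       11.0

83.0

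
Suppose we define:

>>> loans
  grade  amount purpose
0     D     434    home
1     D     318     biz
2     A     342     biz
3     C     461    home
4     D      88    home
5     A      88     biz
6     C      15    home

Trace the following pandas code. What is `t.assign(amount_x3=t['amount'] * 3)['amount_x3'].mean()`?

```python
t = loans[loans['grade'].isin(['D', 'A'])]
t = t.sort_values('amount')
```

762.0

filter rows where grade in ['D', 'A']:
  grade  amount purpose
0     D     434    home
1     D     318     biz
2     A     342     biz
4     D      88    home
5     A      88     biz
sort by amount:
  grade  amount purpose
4     D      88    home
5     A      88     biz
1     D     318     biz
2     A     342     biz
0     D     434    home
add column amount_x3 = t['amount'] * 3:
  grade  amount purpose  amount_x3
4     D      88    home        264
5     A      88     biz        264
1     D     318     biz        954
2     A     342     biz       1026
0     D     434    home       1302
mean of column 'amount_x3' → 762.0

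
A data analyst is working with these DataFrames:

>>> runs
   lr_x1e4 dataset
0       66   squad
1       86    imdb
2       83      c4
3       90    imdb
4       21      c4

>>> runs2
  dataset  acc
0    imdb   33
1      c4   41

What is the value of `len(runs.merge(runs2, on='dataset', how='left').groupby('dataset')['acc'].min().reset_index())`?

3

merge on 'dataset' (how='left') → 5 rows:
   lr_x1e4 dataset   acc
0       66   squad   NaN
1       86    imdb  33.0
2       83      c4  41.0
3       90    imdb  33.0
4       21      c4  41.0
group by dataset, min of acc:
dataset
c4       41.0
imdb     33.0
squad     NaN
Name: acc, dtype: float64
reset_index():
  dataset   acc
0      c4  41.0
1    imdb  33.0
2   squad   NaN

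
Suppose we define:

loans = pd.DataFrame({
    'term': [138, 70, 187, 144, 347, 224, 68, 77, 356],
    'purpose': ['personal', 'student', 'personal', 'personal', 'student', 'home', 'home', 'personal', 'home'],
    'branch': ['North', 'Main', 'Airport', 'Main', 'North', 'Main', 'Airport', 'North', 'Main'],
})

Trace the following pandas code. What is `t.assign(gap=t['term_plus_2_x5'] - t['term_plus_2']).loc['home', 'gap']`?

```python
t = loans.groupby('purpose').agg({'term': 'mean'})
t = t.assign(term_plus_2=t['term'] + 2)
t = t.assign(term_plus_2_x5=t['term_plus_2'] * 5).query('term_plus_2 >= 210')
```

872.0

group by purpose, mean of term:
           term
purpose        
home      216.0
personal  136.5
student   208.5
add column term_plus_2 = t['term'] + 2:
           term  term_plus_2
purpose                     
home      216.0        218.0
personal  136.5        138.5
student   208.5        210.5
add column term_plus_2_x5 = t['term_plus_2'] * 5:
           term  term_plus_2  term_plus_2_x5
purpose                                     
home      216.0        218.0          1090.0
personal  136.5        138.5           692.5
student   208.5        210.5          1052.5
filter rows where term_plus_2 >= 210:
          term  term_plus_2  term_plus_2_x5
purpose                                    
home     216.0        218.0          1090.0
student  208.5        210.5          1052.5
add column gap = t['term_plus_2_x5'] - t['term_plus_2']:
          term  term_plus_2  term_plus_2_x5    gap
purpose                                           
home     216.0        218.0          1090.0  872.0
student  208.5        210.5          1052.5  842.0
Finally, value at row 'home', column 'gap' = 872.0.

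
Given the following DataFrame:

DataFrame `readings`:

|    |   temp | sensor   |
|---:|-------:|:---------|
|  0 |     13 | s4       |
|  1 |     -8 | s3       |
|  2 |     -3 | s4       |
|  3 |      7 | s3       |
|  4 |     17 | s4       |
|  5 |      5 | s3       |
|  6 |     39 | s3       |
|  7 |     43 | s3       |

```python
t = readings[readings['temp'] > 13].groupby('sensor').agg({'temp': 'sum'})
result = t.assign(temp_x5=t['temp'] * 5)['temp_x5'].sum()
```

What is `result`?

495

filter rows where temp > 13:
   temp sensor
4    17     s4
6    39     s3
7    43     s3
group by sensor, sum of temp:
        temp
sensor      
s3        82
s4        17
add column temp_x5 = t['temp'] * 5:
        temp  temp_x5
sensor               
s3        82      410
s4        17       85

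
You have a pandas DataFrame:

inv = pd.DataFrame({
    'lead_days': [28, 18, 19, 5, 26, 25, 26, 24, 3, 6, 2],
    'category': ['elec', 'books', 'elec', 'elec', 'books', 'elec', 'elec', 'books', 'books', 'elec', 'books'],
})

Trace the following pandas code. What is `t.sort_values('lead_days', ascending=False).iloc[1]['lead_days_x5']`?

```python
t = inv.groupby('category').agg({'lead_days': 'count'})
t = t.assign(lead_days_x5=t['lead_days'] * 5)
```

group by category, count of lead_days:
          lead_days
category           
books             5
elec              6
add column lead_days_x5 = t['lead_days'] * 5:
          lead_days  lead_days_x5
category                         
books             5            25
elec              6            30
sort by lead_days descending:
          lead_days  lead_days_x5
category                         
elec              6            30
books             5            25
Then the value at position 1, column 'lead_days_x5': 25

25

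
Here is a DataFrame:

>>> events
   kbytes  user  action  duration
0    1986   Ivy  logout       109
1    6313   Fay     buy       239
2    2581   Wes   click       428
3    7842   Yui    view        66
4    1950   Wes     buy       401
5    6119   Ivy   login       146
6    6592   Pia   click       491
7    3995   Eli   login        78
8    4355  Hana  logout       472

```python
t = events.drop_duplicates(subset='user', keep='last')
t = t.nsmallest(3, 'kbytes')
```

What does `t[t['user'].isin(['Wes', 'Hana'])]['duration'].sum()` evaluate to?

drop duplicate user (keep=last):
   kbytes  user  action  duration
1    6313   Fay     buy       239
3    7842   Yui    view        66
4    1950   Wes     buy       401
5    6119   Ivy   login       146
6    6592   Pia   click       491
7    3995   Eli   login        78
8    4355  Hana  logout       472
take 3 rows with smallest kbytes:
   kbytes  user  action  duration
4    1950   Wes     buy       401
7    3995   Eli   login        78
8    4355  Hana  logout       472
filter rows where user in ['Wes', 'Hana']:
   kbytes  user  action  duration
4    1950   Wes     buy       401
8    4355  Hana  logout       472

873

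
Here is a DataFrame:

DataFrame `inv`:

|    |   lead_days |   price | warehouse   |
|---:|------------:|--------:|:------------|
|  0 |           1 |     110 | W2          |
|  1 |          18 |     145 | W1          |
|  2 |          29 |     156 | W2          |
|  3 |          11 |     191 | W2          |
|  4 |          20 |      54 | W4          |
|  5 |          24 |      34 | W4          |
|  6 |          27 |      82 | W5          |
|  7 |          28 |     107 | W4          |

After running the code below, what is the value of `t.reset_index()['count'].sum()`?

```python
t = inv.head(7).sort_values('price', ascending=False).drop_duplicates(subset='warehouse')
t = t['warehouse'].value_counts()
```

take first 7 rows:
   lead_days  price warehouse
0          1    110        W2
1         18    145        W1
2         29    156        W2
3         11    191        W2
4         20     54        W4
5         24     34        W4
6         27     82        W5
sort by price descending:
   lead_days  price warehouse
3         11    191        W2
2         29    156        W2
1         18    145        W1
0          1    110        W2
6         27     82        W5
4         20     54        W4
5         24     34        W4
drop duplicate warehouse (keep=first):
   lead_days  price warehouse
3         11    191        W2
1         18    145        W1
6         27     82        W5
4         20     54        W4
value_counts of warehouse:
warehouse
W2    1
W1    1
W5    1
W4    1
Name: count, dtype: int64
reset_index():
  warehouse  count
0        W2      1
1        W1      1
2        W5      1
3        W4      1
sum of column 'count' → 4

4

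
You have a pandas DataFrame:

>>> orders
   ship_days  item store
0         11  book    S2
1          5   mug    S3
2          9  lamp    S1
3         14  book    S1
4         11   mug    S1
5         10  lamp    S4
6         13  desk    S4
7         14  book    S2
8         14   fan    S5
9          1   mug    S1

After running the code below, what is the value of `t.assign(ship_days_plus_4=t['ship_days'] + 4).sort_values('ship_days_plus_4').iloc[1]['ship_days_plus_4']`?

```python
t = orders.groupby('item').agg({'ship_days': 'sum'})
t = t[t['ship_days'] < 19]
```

18

group by item, sum of ship_days:
      ship_days
item           
book         39
desk         13
fan          14
lamp         19
mug          17
filter rows where ship_days < 19:
      ship_days
item           
desk         13
fan          14
mug          17
add column ship_days_plus_4 = t['ship_days'] + 4:
      ship_days  ship_days_plus_4
item                             
desk         13                17
fan          14                18
mug          17                21
sort by ship_days_plus_4:
      ship_days  ship_days_plus_4
item                             
desk         13                17
fan          14                18
mug          17                21
So iloc[1]['ship_days_plus_4'] = 18.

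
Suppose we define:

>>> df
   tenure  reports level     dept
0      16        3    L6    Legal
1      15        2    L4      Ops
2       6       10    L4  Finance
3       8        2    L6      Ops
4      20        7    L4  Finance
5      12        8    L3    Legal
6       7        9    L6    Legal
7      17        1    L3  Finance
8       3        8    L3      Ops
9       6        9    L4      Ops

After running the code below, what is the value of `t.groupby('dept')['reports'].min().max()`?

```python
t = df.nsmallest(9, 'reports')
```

3

take 9 rows with smallest reports:
   tenure  reports level     dept
7      17        1    L3  Finance
1      15        2    L4      Ops
3       8        2    L6      Ops
0      16        3    L6    Legal
4      20        7    L4  Finance
5      12        8    L3    Legal
8       3        8    L3      Ops
6       7        9    L6    Legal
9       6        9    L4      Ops
group by dept, min of reports:
dept
Finance    1
Legal      3
Ops        2
Name: reports, dtype: int64
Then the max of the resulting series: 3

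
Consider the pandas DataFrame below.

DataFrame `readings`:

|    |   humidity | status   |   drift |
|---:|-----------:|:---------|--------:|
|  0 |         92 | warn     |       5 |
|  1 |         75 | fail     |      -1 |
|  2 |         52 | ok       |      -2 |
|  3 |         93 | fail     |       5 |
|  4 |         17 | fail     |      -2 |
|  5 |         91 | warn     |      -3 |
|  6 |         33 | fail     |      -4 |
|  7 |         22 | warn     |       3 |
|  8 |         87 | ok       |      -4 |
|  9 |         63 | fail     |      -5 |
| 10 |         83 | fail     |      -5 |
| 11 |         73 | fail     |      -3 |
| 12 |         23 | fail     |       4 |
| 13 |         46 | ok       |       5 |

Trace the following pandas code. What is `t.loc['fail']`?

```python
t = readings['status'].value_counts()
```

value_counts of status:
status
fail    8
warn    3
ok      3
Name: count, dtype: int64
Taking the value at index 'fail' gives 8.

8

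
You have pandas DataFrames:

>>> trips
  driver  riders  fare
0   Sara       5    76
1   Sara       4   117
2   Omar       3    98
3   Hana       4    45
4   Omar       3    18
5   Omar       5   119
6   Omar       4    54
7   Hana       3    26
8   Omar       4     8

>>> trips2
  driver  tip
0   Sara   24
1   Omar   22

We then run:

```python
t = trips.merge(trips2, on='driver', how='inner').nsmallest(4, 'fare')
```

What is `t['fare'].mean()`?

merge on 'driver' (how='inner') → 7 rows:
  driver  riders  fare  tip
0   Sara       5    76   24
1   Sara       4   117   24
2   Omar       3    98   22
3   Omar       3    18   22
4   Omar       5   119   22
5   Omar       4    54   22
6   Omar       4     8   22
take 4 rows with smallest fare:
  driver  riders  fare  tip
6   Omar       4     8   22
3   Omar       3    18   22
5   Omar       4    54   22
0   Sara       5    76   24

39.0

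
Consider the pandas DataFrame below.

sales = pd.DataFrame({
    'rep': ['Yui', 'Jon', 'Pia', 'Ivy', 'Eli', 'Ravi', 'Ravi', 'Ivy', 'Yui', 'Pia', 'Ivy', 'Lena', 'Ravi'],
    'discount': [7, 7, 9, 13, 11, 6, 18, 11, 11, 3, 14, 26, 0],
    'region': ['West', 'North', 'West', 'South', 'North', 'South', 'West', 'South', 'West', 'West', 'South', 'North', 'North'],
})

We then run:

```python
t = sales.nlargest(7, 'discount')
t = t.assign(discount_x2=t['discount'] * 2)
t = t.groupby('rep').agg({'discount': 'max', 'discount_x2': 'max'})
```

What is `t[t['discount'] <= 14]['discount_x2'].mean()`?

24.0

take 7 rows with largest discount:
     rep  discount region
11  Lena        26  North
6   Ravi        18   West
10   Ivy        14  South
3    Ivy        13  South
4    Eli        11  North
7    Ivy        11  South
8    Yui        11   West
add column discount_x2 = t['discount'] * 2:
     rep  discount region  discount_x2
11  Lena        26  North           52
6   Ravi        18   West           36
10   Ivy        14  South           28
3    Ivy        13  South           26
4    Eli        11  North           22
7    Ivy        11  South           22
8    Yui        11   West           22
group by rep: max(discount), max(discount_x2):
      discount  discount_x2
rep                        
Eli         11           22
Ivy         14           28
Lena        26           52
Ravi        18           36
Yui         11           22
filter rows where discount <= 14:
     discount  discount_x2
rep                       
Eli        11           22
Ivy        14           28
Yui        11           22
Then the mean of column 'discount_x2': 24.0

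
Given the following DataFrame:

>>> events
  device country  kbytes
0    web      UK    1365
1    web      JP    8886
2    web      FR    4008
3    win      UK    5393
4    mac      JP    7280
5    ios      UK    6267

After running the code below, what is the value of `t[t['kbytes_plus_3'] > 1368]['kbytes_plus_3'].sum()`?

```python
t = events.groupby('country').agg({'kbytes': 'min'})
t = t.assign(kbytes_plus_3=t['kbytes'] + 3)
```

group by country, min of kbytes:
         kbytes
country        
FR         4008
JP         7280
UK         1365
add column kbytes_plus_3 = t['kbytes'] + 3:
         kbytes  kbytes_plus_3
country                       
FR         4008           4011
JP         7280           7283
UK         1365           1368
filter rows where kbytes_plus_3 > 1368:
         kbytes  kbytes_plus_3
country                       
FR         4008           4011
JP         7280           7283
Hence 11294.

11294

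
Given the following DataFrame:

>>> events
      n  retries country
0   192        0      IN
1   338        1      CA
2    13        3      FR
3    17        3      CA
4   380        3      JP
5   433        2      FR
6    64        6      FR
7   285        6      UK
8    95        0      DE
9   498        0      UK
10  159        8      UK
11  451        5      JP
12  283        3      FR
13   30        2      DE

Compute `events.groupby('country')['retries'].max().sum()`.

group by country, max of retries:
country
CA    3
DE    2
FR    6
IN    0
JP    5
UK    8
Name: retries, dtype: int64

24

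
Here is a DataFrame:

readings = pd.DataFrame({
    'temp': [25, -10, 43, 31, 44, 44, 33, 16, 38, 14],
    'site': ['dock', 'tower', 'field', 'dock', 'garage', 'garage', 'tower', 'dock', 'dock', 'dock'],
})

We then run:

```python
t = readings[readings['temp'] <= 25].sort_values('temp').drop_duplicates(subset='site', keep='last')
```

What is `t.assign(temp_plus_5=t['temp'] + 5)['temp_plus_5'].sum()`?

filter rows where temp <= 25:
   temp   site
0    25   dock
1   -10  tower
7    16   dock
9    14   dock
sort by temp:
   temp   site
1   -10  tower
9    14   dock
7    16   dock
0    25   dock
drop duplicate site (keep=last):
   temp   site
1   -10  tower
0    25   dock
add column temp_plus_5 = t['temp'] + 5:
   temp   site  temp_plus_5
1   -10  tower           -5
0    25   dock           30
Hence 25.

25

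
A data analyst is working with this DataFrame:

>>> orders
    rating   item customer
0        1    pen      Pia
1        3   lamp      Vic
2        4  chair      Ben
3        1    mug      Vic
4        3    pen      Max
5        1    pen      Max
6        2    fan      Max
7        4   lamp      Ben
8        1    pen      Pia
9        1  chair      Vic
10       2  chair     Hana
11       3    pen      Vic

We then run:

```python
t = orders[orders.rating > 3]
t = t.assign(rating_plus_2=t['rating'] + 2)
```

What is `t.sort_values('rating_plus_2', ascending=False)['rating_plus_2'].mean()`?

6.0

filter rows where rating > 3:
   rating   item customer
2       4  chair      Ben
7       4   lamp      Ben
add column rating_plus_2 = t['rating'] + 2:
   rating   item customer  rating_plus_2
2       4  chair      Ben              6
7       4   lamp      Ben              6
sort by rating_plus_2 descending:
   rating   item customer  rating_plus_2
2       4  chair      Ben              6
7       4   lamp      Ben              6
Reading off the mean of column 'rating_plus_2', we get 6.0.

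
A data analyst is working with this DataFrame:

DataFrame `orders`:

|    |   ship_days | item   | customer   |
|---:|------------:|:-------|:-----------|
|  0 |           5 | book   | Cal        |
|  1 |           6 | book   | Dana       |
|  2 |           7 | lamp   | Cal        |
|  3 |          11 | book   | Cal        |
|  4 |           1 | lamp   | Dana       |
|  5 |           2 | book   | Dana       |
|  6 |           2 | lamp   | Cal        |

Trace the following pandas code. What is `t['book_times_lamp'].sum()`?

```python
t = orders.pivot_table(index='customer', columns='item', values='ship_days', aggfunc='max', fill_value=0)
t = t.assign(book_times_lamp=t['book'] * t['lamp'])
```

pivot: rows=customer, cols=item, max(ship_days):
item      book  lamp
customer            
Cal         11     7
Dana         6     1
add column book_times_lamp = t['book'] * t['lamp']:
item      book  lamp  book_times_lamp
customer                             
Cal         11     7               77
Dana         6     1                6
Reading off the sum of column 'book_times_lamp', we get 83.

83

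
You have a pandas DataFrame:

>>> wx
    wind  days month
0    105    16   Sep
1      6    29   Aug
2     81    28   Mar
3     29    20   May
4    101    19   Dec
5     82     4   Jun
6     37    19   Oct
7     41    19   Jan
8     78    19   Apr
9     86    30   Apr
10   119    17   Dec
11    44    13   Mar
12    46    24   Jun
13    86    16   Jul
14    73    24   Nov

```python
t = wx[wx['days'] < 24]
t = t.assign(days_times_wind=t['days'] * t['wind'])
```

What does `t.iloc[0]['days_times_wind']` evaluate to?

filter rows where days < 24:
    wind  days month
0    105    16   Sep
3     29    20   May
4    101    19   Dec
5     82     4   Jun
6     37    19   Oct
7     41    19   Jan
8     78    19   Apr
10   119    17   Dec
11    44    13   Mar
13    86    16   Jul
add column days_times_wind = t['days'] * t['wind']:
    wind  days month  days_times_wind
0    105    16   Sep             1680
3     29    20   May              580
4    101    19   Dec             1919
5     82     4   Jun              328
6     37    19   Oct              703
7     41    19   Jan              779
8     78    19   Apr             1482
10   119    17   Dec             2023
11    44    13   Mar              572
13    86    16   Jul             1376
Then the value at position 0, column 'days_times_wind': 1680

1680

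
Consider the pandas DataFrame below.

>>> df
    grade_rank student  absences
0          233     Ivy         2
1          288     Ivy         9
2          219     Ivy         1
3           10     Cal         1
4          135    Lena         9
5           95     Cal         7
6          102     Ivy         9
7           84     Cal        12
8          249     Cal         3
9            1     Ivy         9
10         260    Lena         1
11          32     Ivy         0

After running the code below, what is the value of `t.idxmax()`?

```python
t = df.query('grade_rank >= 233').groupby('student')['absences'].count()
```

Ivy

filter rows where grade_rank >= 233:
    grade_rank student  absences
0          233     Ivy         2
1          288     Ivy         9
8          249     Cal         3
10         260    Lena         1
group by student, count of absences:
student
Cal     1
Ivy     2
Lena    1
Name: absences, dtype: int64
The label with the largest value is Ivy.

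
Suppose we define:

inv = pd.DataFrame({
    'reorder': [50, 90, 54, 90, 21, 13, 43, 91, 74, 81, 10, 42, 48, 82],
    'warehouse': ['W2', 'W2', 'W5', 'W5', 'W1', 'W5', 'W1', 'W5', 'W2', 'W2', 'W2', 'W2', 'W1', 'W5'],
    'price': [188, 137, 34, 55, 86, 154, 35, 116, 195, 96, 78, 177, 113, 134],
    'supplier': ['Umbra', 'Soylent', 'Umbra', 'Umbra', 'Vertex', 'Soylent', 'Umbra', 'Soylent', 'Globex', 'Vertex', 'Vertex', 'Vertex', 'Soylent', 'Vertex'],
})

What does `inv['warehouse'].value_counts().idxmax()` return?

value_counts of warehouse:
warehouse
W2    6
W5    5
W1    3
Name: count, dtype: int64

W2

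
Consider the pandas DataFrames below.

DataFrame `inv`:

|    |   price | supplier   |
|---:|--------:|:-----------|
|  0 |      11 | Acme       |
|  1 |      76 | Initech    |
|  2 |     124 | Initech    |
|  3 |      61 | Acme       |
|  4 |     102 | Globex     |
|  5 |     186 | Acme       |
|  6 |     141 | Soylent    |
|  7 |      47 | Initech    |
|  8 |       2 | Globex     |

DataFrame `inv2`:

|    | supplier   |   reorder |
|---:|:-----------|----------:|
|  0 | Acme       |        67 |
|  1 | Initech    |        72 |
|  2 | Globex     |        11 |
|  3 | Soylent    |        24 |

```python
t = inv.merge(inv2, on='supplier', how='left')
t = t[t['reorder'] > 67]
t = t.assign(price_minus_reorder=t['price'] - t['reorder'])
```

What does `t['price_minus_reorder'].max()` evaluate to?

merge on 'supplier' (how='left') → 9 rows:
   price supplier  reorder
0     11     Acme       67
1     76  Initech       72
2    124  Initech       72
3     61     Acme       67
4    102   Globex       11
5    186     Acme       67
6    141  Soylent       24
7     47  Initech       72
8      2   Globex       11
filter rows where reorder > 67:
   price supplier  reorder
1     76  Initech       72
2    124  Initech       72
7     47  Initech       72
add column price_minus_reorder = t['price'] - t['reorder']:
   price supplier  reorder  price_minus_reorder
1     76  Initech       72                    4
2    124  Initech       72                   52
7     47  Initech       72                  -25
Taking the max of column 'price_minus_reorder' gives 52.

52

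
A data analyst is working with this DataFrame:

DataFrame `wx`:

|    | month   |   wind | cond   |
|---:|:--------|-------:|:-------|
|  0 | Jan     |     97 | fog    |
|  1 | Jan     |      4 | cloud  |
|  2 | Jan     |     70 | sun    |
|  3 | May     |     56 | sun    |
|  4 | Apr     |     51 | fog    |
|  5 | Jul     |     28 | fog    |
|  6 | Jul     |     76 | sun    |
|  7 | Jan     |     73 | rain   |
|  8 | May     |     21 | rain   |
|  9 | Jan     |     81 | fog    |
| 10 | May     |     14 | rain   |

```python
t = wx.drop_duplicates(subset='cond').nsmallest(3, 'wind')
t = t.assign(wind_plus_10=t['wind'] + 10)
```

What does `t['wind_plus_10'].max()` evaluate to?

83

drop duplicate cond (keep=first):
  month  wind   cond
0   Jan    97    fog
1   Jan     4  cloud
2   Jan    70    sun
7   Jan    73   rain
take 3 rows with smallest wind:
  month  wind   cond
1   Jan     4  cloud
2   Jan    70    sun
7   Jan    73   rain
add column wind_plus_10 = t['wind'] + 10:
  month  wind   cond  wind_plus_10
1   Jan     4  cloud            14
2   Jan    70    sun            80
7   Jan    73   rain            83
Reading off the max of column 'wind_plus_10', we get 83.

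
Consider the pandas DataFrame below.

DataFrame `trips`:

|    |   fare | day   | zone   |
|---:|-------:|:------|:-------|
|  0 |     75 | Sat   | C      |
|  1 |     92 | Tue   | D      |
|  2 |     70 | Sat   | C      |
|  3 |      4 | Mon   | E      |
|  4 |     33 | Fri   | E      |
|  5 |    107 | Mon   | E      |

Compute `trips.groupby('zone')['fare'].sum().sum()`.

group by zone, sum of fare:
zone
C    145
D     92
E    144
Name: fare, dtype: int64

381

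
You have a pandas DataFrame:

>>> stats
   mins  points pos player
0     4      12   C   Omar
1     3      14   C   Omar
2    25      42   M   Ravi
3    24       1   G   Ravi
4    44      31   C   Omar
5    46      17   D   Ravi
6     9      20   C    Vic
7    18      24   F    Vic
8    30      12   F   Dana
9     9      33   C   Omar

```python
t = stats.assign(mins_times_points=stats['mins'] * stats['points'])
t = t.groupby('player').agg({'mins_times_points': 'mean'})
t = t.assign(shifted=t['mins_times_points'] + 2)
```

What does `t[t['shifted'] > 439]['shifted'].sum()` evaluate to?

1060.41666667

add column mins_times_points = stats['mins'] * stats['points']:
   mins  points pos player  mins_times_points
0     4      12   C   Omar                 48
1     3      14   C   Omar                 42
2    25      42   M   Ravi               1050
3    24       1   G   Ravi                 24
4    44      31   C   Omar               1364
5    46      17   D   Ravi                782
6     9      20   C    Vic                180
7    18      24   F    Vic                432
8    30      12   F   Dana                360
9     9      33   C   Omar                297
group by player, mean of mins_times_points:
        mins_times_points
player                   
Dana           360.000000
Omar           437.750000
Ravi           618.666667
Vic            306.000000
add column shifted = t['mins_times_points'] + 2:
        mins_times_points     shifted
player                               
Dana           360.000000  362.000000
Omar           437.750000  439.750000
Ravi           618.666667  620.666667
Vic            306.000000  308.000000
filter rows where shifted > 439:
        mins_times_points     shifted
player                               
Omar           437.750000  439.750000
Ravi           618.666667  620.666667
So sum() = 1060.41666667.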